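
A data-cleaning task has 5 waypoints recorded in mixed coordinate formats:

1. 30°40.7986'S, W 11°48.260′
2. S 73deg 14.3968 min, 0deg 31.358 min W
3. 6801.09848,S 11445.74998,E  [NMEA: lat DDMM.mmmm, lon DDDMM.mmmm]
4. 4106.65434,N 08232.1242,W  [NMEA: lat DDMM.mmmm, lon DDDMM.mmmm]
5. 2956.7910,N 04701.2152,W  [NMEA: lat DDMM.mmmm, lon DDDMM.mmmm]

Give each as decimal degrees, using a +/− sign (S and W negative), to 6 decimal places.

1. -30.679977, -11.804333
2. -73.239947, -0.522633
3. -68.018308, 114.762500
4. 41.110906, -82.535403
5. 29.946517, -47.020253

Point 1:
  φ: 30 + 40.7986/60 = 30.6799767
  S → negative
  λ: 11 + 48.26/60 = 11.8043333
  hemisphere W, so the sign is −
Point 2:
  Latitude: 14.3968′ = 0.239947°; total 73.2399467
  hemisphere S, so the sign is −
  Lon: 31.358′ = 0.522633°; total 0.5226333
  hemisphere W, so the sign is −
Point 3:
  Latitude: degrees = first 2 digits = 68, minutes = 1.09848; 68 + 1.09848/60 = 68.0183080
  S → negative
  Lon: degrees = first 3 digits = 114, minutes = 45.74998; 114 + 45.74998/60 = 114.7624997
  E ⇒ keep positive
Point 4:
  Latitude: split at 2 digits → 41° and 6.65434′; 41 + 6.65434/60 = 41.1109057
  N → positive
  Longitude: split at 3 digits → 082° and 32.1242′; 82 + 32.1242/60 = 82.5354033
  W → negative
Point 5:
  φ: split at 2 digits → 29° and 56.791′; 29 + 56.791/60 = 29.9465167
  N → positive
  Longitude: degrees = first 3 digits = 47, minutes = 1.2152; 47 + 1.2152/60 = 47.0202533
  W ⇒ negate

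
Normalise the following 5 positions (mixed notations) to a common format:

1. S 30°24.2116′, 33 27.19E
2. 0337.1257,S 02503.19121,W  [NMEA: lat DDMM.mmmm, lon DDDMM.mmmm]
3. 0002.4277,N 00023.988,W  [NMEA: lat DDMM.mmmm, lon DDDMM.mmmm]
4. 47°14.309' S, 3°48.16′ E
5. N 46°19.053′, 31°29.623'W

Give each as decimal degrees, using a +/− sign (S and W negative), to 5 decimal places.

1. -30.40353, 33.45317
2. -3.61876, -25.05319
3. 0.04046, -0.39980
4. -47.23848, 3.80267
5. 46.31755, -31.49372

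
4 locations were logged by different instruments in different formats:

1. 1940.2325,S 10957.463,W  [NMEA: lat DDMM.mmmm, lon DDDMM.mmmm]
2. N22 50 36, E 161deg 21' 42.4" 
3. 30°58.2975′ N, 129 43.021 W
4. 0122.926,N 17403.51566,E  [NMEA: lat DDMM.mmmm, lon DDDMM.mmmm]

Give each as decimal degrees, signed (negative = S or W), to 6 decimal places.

1. -19.670542, -109.957717
2. 22.843333, 161.361778
3. 30.971625, -129.717017
4. 1.382100, 174.058594

Point 1:
  φ: split at 2 digits → 19° and 40.2325′; 19 + 40.2325/60 = 19.6705417
  S → negative
  Lon: degrees = first 3 digits = 109, minutes = 57.463; 109 + 57.463/60 = 109.9577167
  hemisphere W, so the sign is −
Point 2:
  φ: 50′ + 36″ = 50.60000′; 22 + 50.60000/60 = 22.8433333
  N → positive
  Longitude: 161 + 21/60 + 42.4/3600 = 161.3617778
  E ⇒ keep positive
Point 3:
  Latitude: 58.2975′ = 0.971625°; total 30.9716250
  N ⇒ keep positive
  Lon: 129 + 43.021/60 = 129.7170167
  W ⇒ negate
Point 4:
  Latitude: split at 2 digits → 01° and 22.926′; 1 + 22.926/60 = 1.3821000
  N → positive
  Longitude: split at 3 digits → 174° and 3.51566′; 174 + 3.51566/60 = 174.0585943
  E ⇒ keep positive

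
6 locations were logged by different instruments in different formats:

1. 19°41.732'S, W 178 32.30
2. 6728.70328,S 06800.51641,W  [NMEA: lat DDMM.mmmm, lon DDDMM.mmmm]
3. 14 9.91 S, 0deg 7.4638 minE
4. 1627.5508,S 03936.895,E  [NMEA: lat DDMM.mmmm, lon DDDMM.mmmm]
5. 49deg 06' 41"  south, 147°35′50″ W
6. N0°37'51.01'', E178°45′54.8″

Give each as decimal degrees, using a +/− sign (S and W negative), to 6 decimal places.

Point 1:
  Latitude: 41.732′ = 0.695533°; total 19.6955333
  hemisphere S, so the sign is −
  Lon: 32.3′ = 0.538333°; total 178.5383333
  hemisphere W, so the sign is −
Point 2:
  Lat: split at 2 digits → 67° and 28.70328′; 67 + 28.70328/60 = 67.4783880
  S → negative
  Lon: split at 3 digits → 068° and 0.51641′; 68 + 0.51641/60 = 68.0086068
  hemisphere W, so the sign is −
Point 3:
  φ: 14 + 9.91/60 = 14.1651667
  hemisphere S, so the sign is −
  Longitude: 7.4638′ = 0.124397°; total 0.1243967
  E ⇒ keep positive
Point 4:
  Latitude: split at 2 digits → 16° and 27.5508′; 16 + 27.5508/60 = 16.4591800
  S ⇒ negate
  Longitude: split at 3 digits → 039° and 36.895′; 39 + 36.895/60 = 39.6149167
  E ⇒ keep positive
Point 5:
  Lat: 49° + 6/60 + 41/3600 = 49 + 0.100000 + 0.011389 = 49.1113889
  hemisphere S, so the sign is −
  λ: 147° + 35/60 + 50/3600 = 147 + 0.583333 + 0.013889 = 147.5972222
  hemisphere W, so the sign is −
Point 6:
  Lat: 0° + 37/60 + 51.01/3600 = 0 + 0.616667 + 0.014169 = 0.6308361
  N ⇒ keep positive
  λ: 45′ + 54.8″ = 45.91333′; 178 + 45.91333/60 = 178.7652222
  E → positive

1. -19.695533, -178.538333
2. -67.478388, -68.008607
3. -14.165167, 0.124397
4. -16.459180, 39.614917
5. -49.111389, -147.597222
6. 0.630836, 178.765222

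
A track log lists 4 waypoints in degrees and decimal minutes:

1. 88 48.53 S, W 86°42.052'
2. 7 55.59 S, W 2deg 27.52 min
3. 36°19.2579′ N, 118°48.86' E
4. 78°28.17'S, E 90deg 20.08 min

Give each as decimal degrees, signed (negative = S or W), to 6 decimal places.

1. -88.808833, -86.700867
2. -7.926500, -2.458667
3. 36.320965, 118.814333
4. -78.469500, 90.334667

Point 1:
  Lat: 48.53′ = 0.808833°; total 88.8088333
  hemisphere S, so the sign is −
  Longitude: 86 + 42.052/60 = 86.7008667
  W ⇒ negate
Point 2:
  Latitude: 55.59′ = 0.926500°; total 7.9265000
  S ⇒ negate
  λ: 2 + 27.52/60 = 2.4586667
  W → negative
Point 3:
  Lat: 36 + 19.2579/60 = 36.3209650
  N → positive
  Lon: 48.86′ = 0.814333°; total 118.8143333
  E → positive
Point 4:
  Lat: 78 + 28.17/60 = 78.4695000
  S → negative
  Longitude: 20.08′ = 0.334667°; total 90.3346667
  E ⇒ keep positive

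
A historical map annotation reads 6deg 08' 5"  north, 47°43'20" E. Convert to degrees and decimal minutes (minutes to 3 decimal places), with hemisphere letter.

6° 8.083′ N, 47° 43.333′ E

φ: 8 + 5/60 = 8.08333′
Lon: 43 + 20/60 = 43.33333′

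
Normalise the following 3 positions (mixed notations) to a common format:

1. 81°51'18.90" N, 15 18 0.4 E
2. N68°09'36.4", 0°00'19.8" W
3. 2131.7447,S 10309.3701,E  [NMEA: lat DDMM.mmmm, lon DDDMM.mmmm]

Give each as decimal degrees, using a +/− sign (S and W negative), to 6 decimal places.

1. 81.855250, 15.300111
2. 68.160111, -0.005500
3. -21.529078, 103.156168

Point 1:
  φ: 81 + 51/60 + 18.9/3600 = 81.8552500
  N ⇒ keep positive
  λ: 18′ + 0.4″ = 18.00667′; 15 + 18.00667/60 = 15.3001111
  E → positive
Point 2:
  Latitude: 68° + 9/60 + 36.4/3600 = 68 + 0.150000 + 0.010111 = 68.1601111
  N → positive
  λ: 0 + 0/60 + 19.8/3600 = 0.0055000
  W ⇒ negate
Point 3:
  Lat: degrees = first 2 digits = 21, minutes = 31.7447; 21 + 31.7447/60 = 21.5290783
  hemisphere S, so the sign is −
  λ: degrees = first 3 digits = 103, minutes = 9.3701; 103 + 9.3701/60 = 103.1561683
  E → positive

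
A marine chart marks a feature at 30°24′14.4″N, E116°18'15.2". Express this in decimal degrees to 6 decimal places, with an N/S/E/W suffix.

30.404000° N, 116.304222° E

φ: 30° + 24/60 + 14.4/3600 = 30 + 0.400000 + 0.004000 = 30.4040000
Longitude: 116° + 18/60 + 15.2/3600 = 116 + 0.300000 + 0.004222 = 116.3042222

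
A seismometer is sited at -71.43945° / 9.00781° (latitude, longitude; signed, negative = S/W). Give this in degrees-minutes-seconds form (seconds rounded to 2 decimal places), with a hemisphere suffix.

Latitude is negative → S; |value| = 71.439450
Lat: whole degrees 71; 26.36700′ → 26′ and 22.0200″
λ: 0.007810° → 0.46860′; 0.46860 × 60 = 28.1160″

71°26′22.02″ S, 9°00′28.12″ E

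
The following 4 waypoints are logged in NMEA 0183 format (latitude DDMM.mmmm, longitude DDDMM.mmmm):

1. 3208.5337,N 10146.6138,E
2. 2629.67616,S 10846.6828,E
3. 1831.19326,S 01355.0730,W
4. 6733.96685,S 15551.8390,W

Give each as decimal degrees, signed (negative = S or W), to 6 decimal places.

1. 32.142228, 101.776897
2. -26.494603, 108.778047
3. -18.519888, -13.917883
4. -67.566114, -155.863983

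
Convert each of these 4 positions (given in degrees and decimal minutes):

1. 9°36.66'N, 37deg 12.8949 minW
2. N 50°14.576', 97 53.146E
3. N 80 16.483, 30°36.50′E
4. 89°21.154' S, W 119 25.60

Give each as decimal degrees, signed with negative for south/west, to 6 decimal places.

Point 1:
  Latitude: 9 + 36.66/60 = 9.6110000
  N ⇒ keep positive
  λ: 12.8949′ = 0.214915°; total 37.2149150
  W → negative
Point 2:
  Lat: 14.576′ = 0.242933°; total 50.2429333
  N ⇒ keep positive
  λ: 53.146′ = 0.885767°; total 97.8857667
  E ⇒ keep positive
Point 3:
  Lat: 16.483′ = 0.274717°; total 80.2747167
  N → positive
  Longitude: 30 + 36.5/60 = 30.6083333
  E ⇒ keep positive
Point 4:
  φ: 21.154′ = 0.352567°; total 89.3525667
  S ⇒ negate
  λ: 25.6′ = 0.426667°; total 119.4266667
  hemisphere W, so the sign is −

1. 9.611000, -37.214915
2. 50.242933, 97.885767
3. 80.274717, 30.608333
4. -89.352567, -119.426667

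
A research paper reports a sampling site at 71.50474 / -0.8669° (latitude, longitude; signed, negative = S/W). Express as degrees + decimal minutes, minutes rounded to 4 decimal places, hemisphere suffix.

Lat: minutes = (71.504740 − 71) × 60 = 30.284400
Longitude is negative → W; |value| = 0.866900
λ: minutes = (0.866900 − 0) × 60 = 52.014000

71° 30.2844′ N, 0° 52.0140′ W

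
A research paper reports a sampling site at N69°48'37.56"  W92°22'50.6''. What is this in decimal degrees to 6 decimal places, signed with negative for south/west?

69.810433, -92.380722

φ: 69° + 48/60 + 37.56/3600 = 69 + 0.800000 + 0.010433 = 69.8104333
N → positive
Longitude: 92° + 22/60 + 50.6/3600 = 92 + 0.366667 + 0.014056 = 92.3807222
W ⇒ negate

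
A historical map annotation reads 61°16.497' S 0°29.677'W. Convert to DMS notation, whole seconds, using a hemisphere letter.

Lat: 16.49700′ → 16′ and 0.49700 × 60 = 29.82″
Lon: fractional minutes 0.67700 × 60 = 40.62″

61°16′30″ S, 0°29′41″ W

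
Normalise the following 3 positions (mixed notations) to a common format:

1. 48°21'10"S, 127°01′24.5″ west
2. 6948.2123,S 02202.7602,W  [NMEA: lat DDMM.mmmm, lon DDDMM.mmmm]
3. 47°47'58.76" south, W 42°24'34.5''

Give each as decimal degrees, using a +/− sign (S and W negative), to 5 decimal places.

1. -48.35278, -127.02347
2. -69.80354, -22.04600
3. -47.79966, -42.40958

Point 1:
  Latitude: 48 + 21/60 + 10/3600 = 48.352778
  S → negative
  Lon: 127 + 1/60 + 24.5/3600 = 127.023472
  W ⇒ negate
Point 2:
  Latitude: degrees = first 2 digits = 69, minutes = 48.2123; 69 + 48.2123/60 = 69.803538
  hemisphere S, so the sign is −
  Longitude: degrees = first 3 digits = 22, minutes = 2.7602; 22 + 2.7602/60 = 22.046003
  W ⇒ negate
Point 3:
  φ: 47′ + 58.76″ = 47.97933′; 47 + 47.97933/60 = 47.799656
  hemisphere S, so the sign is −
  Lon: 42 + 24/60 + 34.5/3600 = 42.409583
  hemisphere W, so the sign is −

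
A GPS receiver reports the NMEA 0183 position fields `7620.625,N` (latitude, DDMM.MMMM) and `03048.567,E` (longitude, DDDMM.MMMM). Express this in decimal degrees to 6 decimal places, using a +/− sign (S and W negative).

76.343750, 30.809450

Lat: degrees = first 2 digits = 76, minutes = 20.625; 76 + 20.625/60 = 76.3437500
N ⇒ keep positive
Lon: degrees = first 3 digits = 30, minutes = 48.567; 30 + 48.567/60 = 30.8094500
E ⇒ keep positive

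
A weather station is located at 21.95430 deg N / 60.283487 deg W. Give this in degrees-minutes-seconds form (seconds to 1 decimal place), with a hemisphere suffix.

φ: whole degrees 21; 57.25800′ → 57′ and 15.480″
Longitude: 0.283487 × 60 = 17.00922′ → 17′, remainder × 60 = 0.553″

21°57′15.5″ N, 60°17′0.6″ W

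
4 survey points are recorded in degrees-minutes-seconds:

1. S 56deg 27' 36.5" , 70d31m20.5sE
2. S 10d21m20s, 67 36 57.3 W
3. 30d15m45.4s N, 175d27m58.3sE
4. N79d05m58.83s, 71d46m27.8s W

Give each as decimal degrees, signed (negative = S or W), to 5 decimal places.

1. -56.46014, 70.52236
2. -10.35556, -67.61592
3. 30.26261, 175.46619
4. 79.09968, -71.77439

Point 1:
  φ: 56 + 27/60 + 36.5/3600 = 56.460139
  S ⇒ negate
  Lon: 70° + 31/60 + 20.5/3600 = 70 + 0.516667 + 0.005694 = 70.522361
  E ⇒ keep positive
Point 2:
  φ: 10 + 21/60 + 20/3600 = 10.355556
  S ⇒ negate
  Lon: 67 + 36/60 + 57.3/3600 = 67.615917
  W → negative
Point 3:
  φ: 30° + 15/60 + 45.4/3600 = 30 + 0.250000 + 0.012611 = 30.262611
  N → positive
  Longitude: 175° + 27/60 + 58.3/3600 = 175 + 0.450000 + 0.016194 = 175.466194
  E → positive
Point 4:
  Latitude: 79° + 5/60 + 58.83/3600 = 79 + 0.083333 + 0.016342 = 79.099675
  N ⇒ keep positive
  λ: 71° + 46/60 + 27.8/3600 = 71 + 0.766667 + 0.007722 = 71.774389
  W → negative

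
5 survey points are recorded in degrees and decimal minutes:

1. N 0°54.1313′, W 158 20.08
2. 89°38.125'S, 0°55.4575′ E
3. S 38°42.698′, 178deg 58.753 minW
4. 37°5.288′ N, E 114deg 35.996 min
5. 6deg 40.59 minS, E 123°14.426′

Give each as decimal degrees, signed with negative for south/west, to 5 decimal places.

1. 0.90219, -158.33467
2. -89.63542, 0.92429
3. -38.71163, -178.97922
4. 37.08813, 114.59993
5. -6.67650, 123.24043

Point 1:
  Latitude: 0 + 54.1313/60 = 0.902188
  N → positive
  Lon: 158 + 20.08/60 = 158.334667
  W ⇒ negate
Point 2:
  φ: 89 + 38.125/60 = 89.635417
  hemisphere S, so the sign is −
  Longitude: 55.4575′ = 0.924292°; total 0.924292
  E → positive
Point 3:
  φ: 42.698′ = 0.711633°; total 38.711633
  S ⇒ negate
  Longitude: 58.753′ = 0.979217°; total 178.979217
  W ⇒ negate
Point 4:
  φ: 5.288′ = 0.088133°; total 37.088133
  N → positive
  Lon: 35.996′ = 0.599933°; total 114.599933
  E ⇒ keep positive
Point 5:
  φ: 6 + 40.59/60 = 6.676500
  S → negative
  Lon: 14.426′ = 0.240433°; total 123.240433
  E ⇒ keep positive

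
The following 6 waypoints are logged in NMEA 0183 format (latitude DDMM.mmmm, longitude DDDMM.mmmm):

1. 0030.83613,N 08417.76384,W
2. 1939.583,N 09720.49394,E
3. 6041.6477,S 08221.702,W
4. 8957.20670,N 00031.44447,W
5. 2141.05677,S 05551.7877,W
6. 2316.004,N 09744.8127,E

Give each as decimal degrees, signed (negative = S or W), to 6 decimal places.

1. 0.513936, -84.296064
2. 19.659717, 97.341566
3. -60.694128, -82.361700
4. 89.953445, -0.524075
5. -21.684280, -55.863128
6. 23.266733, 97.746878

Point 1:
  φ: degrees = first 2 digits = 0, minutes = 30.83613; 0 + 30.83613/60 = 0.5139355
  N → positive
  Lon: split at 3 digits → 084° and 17.76384′; 84 + 17.76384/60 = 84.2960640
  W → negative
Point 2:
  Latitude: split at 2 digits → 19° and 39.583′; 19 + 39.583/60 = 19.6597167
  N ⇒ keep positive
  Lon: split at 3 digits → 097° and 20.49394′; 97 + 20.49394/60 = 97.3415657
  E ⇒ keep positive
Point 3:
  Lat: degrees = first 2 digits = 60, minutes = 41.6477; 60 + 41.6477/60 = 60.6941283
  S ⇒ negate
  Longitude: degrees = first 3 digits = 82, minutes = 21.702; 82 + 21.702/60 = 82.3617000
  W → negative
Point 4:
  Lat: split at 2 digits → 89° and 57.2067′; 89 + 57.2067/60 = 89.9534450
  N ⇒ keep positive
  Lon: degrees = first 3 digits = 0, minutes = 31.44447; 0 + 31.44447/60 = 0.5240745
  W ⇒ negate
Point 5:
  Lat: split at 2 digits → 21° and 41.05677′; 21 + 41.05677/60 = 21.6842795
  hemisphere S, so the sign is −
  Longitude: degrees = first 3 digits = 55, minutes = 51.7877; 55 + 51.7877/60 = 55.8631283
  hemisphere W, so the sign is −
Point 6:
  Latitude: degrees = first 2 digits = 23, minutes = 16.004; 23 + 16.004/60 = 23.2667333
  N ⇒ keep positive
  Longitude: degrees = first 3 digits = 97, minutes = 44.8127; 97 + 44.8127/60 = 97.7468783
  E ⇒ keep positive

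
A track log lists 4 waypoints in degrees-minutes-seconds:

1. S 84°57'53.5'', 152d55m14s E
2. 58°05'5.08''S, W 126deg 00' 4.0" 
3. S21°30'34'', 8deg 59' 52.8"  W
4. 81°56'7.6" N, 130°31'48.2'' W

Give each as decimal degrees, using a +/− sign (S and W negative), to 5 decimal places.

1. -84.96486, 152.92056
2. -58.08474, -126.00111
3. -21.50944, -8.99800
4. 81.93544, -130.53006

Point 1:
  Latitude: 84° + 57/60 + 53.5/3600 = 84 + 0.950000 + 0.014861 = 84.964861
  S ⇒ negate
  λ: 55′ + 14″ = 55.23333′; 152 + 55.23333/60 = 152.920556
  E ⇒ keep positive
Point 2:
  φ: 5′ + 5.08″ = 5.08467′; 58 + 5.08467/60 = 58.084744
  S ⇒ negate
  Longitude: 126° + 0/60 + 4/3600 = 126 + 0.000000 + 0.001111 = 126.001111
  W → negative
Point 3:
  φ: 21 + 30/60 + 34/3600 = 21.509444
  S → negative
  Longitude: 8 + 59/60 + 52.8/3600 = 8.998000
  W → negative
Point 4:
  φ: 56′ + 7.6″ = 56.12667′; 81 + 56.12667/60 = 81.935444
  N → positive
  Lon: 130 + 31/60 + 48.2/3600 = 130.530056
  hemisphere W, so the sign is −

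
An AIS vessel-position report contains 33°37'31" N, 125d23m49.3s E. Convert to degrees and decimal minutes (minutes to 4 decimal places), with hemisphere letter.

Lat: 37 + 31/60 = 37.516667′
Longitude: 23 + 49.3/60 = 23.821667′

33° 37.5167′ N, 125° 23.8217′ E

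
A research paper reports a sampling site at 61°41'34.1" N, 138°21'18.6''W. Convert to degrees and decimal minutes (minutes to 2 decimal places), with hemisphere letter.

φ: 41 + 34.1/60 = 41.5683′
Lon: seconds/60 = 0.31000; minutes = 21 + 0.31000 = 21.3100

61° 41.57′ N, 138° 21.31′ W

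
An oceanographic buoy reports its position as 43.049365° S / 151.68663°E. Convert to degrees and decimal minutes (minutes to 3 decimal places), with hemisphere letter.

Latitude: fractional part 0.049365 → 2.96190 minutes
λ: 151° + 0.686630 × 60 = 151° 41.19780′

43° 2.962′ S, 151° 41.198′ E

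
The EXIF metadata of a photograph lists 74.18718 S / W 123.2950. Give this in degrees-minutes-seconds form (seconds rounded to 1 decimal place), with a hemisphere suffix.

Latitude: 0.187180° → 11.23080′; 0.23080 × 60 = 13.848″
λ: 0.295000 × 60 = 17.70000′ → 17′, remainder × 60 = 42.000″

74°11′13.8″ S, 123°17′42.0″ W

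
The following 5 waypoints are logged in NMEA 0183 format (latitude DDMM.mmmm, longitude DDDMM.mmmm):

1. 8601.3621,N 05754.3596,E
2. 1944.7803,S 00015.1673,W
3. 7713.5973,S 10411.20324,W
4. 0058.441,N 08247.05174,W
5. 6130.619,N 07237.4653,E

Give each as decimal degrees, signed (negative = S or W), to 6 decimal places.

1. 86.022702, 57.905993
2. -19.746338, -0.252788
3. -77.226622, -104.186721
4. 0.974017, -82.784196
5. 61.510317, 72.624422

Point 1:
  φ: degrees = first 2 digits = 86, minutes = 1.3621; 86 + 1.3621/60 = 86.0227017
  N → positive
  Lon: degrees = first 3 digits = 57, minutes = 54.3596; 57 + 54.3596/60 = 57.9059933
  E ⇒ keep positive
Point 2:
  Lat: degrees = first 2 digits = 19, minutes = 44.7803; 19 + 44.7803/60 = 19.7463383
  S → negative
  Longitude: split at 3 digits → 000° and 15.1673′; 0 + 15.1673/60 = 0.2527883
  W ⇒ negate
Point 3:
  Latitude: split at 2 digits → 77° and 13.5973′; 77 + 13.5973/60 = 77.2266217
  hemisphere S, so the sign is −
  Longitude: split at 3 digits → 104° and 11.20324′; 104 + 11.20324/60 = 104.1867207
  hemisphere W, so the sign is −
Point 4:
  Latitude: degrees = first 2 digits = 0, minutes = 58.441; 0 + 58.441/60 = 0.9740167
  N ⇒ keep positive
  λ: split at 3 digits → 082° and 47.05174′; 82 + 47.05174/60 = 82.7841957
  W → negative
Point 5:
  Latitude: degrees = first 2 digits = 61, minutes = 30.619; 61 + 30.619/60 = 61.5103167
  N → positive
  Longitude: split at 3 digits → 072° and 37.4653′; 72 + 37.4653/60 = 72.6244217
  E ⇒ keep positive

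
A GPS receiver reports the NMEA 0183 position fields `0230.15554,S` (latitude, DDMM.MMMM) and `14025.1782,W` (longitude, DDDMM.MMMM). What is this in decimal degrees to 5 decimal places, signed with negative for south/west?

-2.50259, -140.41964

Lat: degrees = first 2 digits = 2, minutes = 30.15554; 2 + 30.15554/60 = 2.502592
S → negative
λ: split at 3 digits → 140° and 25.1782′; 140 + 25.1782/60 = 140.419637
hemisphere W, so the sign is −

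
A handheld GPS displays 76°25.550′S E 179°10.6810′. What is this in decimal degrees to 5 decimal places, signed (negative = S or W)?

Lat: 76 + 25.55/60 = 76.425833
hemisphere S, so the sign is −
Longitude: 10.681′ = 0.178017°; total 179.178017
E → positive

-76.42583, 179.17802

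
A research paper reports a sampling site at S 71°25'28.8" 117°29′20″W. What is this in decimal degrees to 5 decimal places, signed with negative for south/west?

-71.42467, -117.48889

Latitude: 25′ + 28.8″ = 25.48000′; 71 + 25.48000/60 = 71.424667
S ⇒ negate
λ: 117 + 29/60 + 20/3600 = 117.488889
hemisphere W, so the sign is −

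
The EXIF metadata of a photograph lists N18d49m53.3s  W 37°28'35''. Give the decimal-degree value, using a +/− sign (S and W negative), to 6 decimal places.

Latitude: 18 + 49/60 + 53.3/3600 = 18.8314722
N ⇒ keep positive
λ: 37 + 28/60 + 35/3600 = 37.4763889
W ⇒ negate

18.831472, -37.476389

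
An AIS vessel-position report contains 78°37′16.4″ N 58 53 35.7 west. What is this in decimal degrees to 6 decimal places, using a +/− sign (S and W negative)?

78.621222, -58.893250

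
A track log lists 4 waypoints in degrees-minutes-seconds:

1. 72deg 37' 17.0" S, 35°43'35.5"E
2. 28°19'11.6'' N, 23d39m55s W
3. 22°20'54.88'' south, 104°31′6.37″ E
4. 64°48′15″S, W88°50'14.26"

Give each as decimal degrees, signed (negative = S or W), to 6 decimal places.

Point 1:
  φ: 72 + 37/60 + 17/3600 = 72.6213889
  hemisphere S, so the sign is −
  Longitude: 35° + 43/60 + 35.5/3600 = 35 + 0.716667 + 0.009861 = 35.7265278
  E ⇒ keep positive
Point 2:
  φ: 19′ + 11.6″ = 19.19333′; 28 + 19.19333/60 = 28.3198889
  N ⇒ keep positive
  Lon: 39′ + 55″ = 39.91667′; 23 + 39.91667/60 = 23.6652778
  W ⇒ negate
Point 3:
  φ: 22 + 20/60 + 54.88/3600 = 22.3485778
  S → negative
  Lon: 31′ + 6.37″ = 31.10617′; 104 + 31.10617/60 = 104.5184361
  E → positive
Point 4:
  Latitude: 64 + 48/60 + 15/3600 = 64.8041667
  S → negative
  Longitude: 88 + 50/60 + 14.26/3600 = 88.8372944
  W ⇒ negate

1. -72.621389, 35.726528
2. 28.319889, -23.665278
3. -22.348578, 104.518436
4. -64.804167, -88.837294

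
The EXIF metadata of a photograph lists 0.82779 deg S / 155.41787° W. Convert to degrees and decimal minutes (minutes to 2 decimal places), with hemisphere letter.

0° 49.67′ S, 155° 25.07′ W

φ: minutes = (0.827790 − 0) × 60 = 49.6674
Lon: minutes = (155.417870 − 155) × 60 = 25.0722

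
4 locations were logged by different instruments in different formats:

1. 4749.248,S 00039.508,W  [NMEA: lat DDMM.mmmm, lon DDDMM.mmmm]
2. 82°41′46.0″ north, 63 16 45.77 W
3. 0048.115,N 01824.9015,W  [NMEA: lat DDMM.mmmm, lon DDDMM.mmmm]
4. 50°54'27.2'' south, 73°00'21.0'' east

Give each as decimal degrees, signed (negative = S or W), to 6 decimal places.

Point 1:
  φ: split at 2 digits → 47° and 49.248′; 47 + 49.248/60 = 47.8208000
  hemisphere S, so the sign is −
  λ: split at 3 digits → 000° and 39.508′; 0 + 39.508/60 = 0.6584667
  W → negative
Point 2:
  Lat: 82 + 41/60 + 46/3600 = 82.6961111
  N → positive
  λ: 16′ + 45.77″ = 16.76283′; 63 + 16.76283/60 = 63.2793806
  W ⇒ negate
Point 3:
  Latitude: split at 2 digits → 00° and 48.115′; 0 + 48.115/60 = 0.8019167
  N ⇒ keep positive
  λ: degrees = first 3 digits = 18, minutes = 24.9015; 18 + 24.9015/60 = 18.4150250
  W ⇒ negate
Point 4:
  φ: 50 + 54/60 + 27.2/3600 = 50.9075556
  hemisphere S, so the sign is −
  Lon: 0′ + 21″ = 0.35000′; 73 + 0.35000/60 = 73.0058333
  E → positive

1. -47.820800, -0.658467
2. 82.696111, -63.279381
3. 0.801917, -18.415025
4. -50.907556, 73.005833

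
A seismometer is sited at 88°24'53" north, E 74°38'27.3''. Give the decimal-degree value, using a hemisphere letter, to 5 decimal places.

φ: 88 + 24/60 + 53/3600 = 88.414722
Lon: 74° + 38/60 + 27.3/3600 = 74 + 0.633333 + 0.007583 = 74.640917

88.41472° N, 74.64092° E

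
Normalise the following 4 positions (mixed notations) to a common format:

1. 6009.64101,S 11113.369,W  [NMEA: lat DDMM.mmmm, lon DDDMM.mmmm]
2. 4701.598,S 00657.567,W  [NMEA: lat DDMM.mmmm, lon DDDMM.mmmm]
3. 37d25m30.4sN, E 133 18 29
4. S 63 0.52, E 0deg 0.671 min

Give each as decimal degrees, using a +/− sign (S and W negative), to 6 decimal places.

1. -60.160684, -111.222817
2. -47.026633, -6.959450
3. 37.425111, 133.308056
4. -63.008667, 0.011183

Point 1:
  Lat: split at 2 digits → 60° and 9.64101′; 60 + 9.64101/60 = 60.1606835
  S → negative
  λ: split at 3 digits → 111° and 13.369′; 111 + 13.369/60 = 111.2228167
  hemisphere W, so the sign is −
Point 2:
  Latitude: degrees = first 2 digits = 47, minutes = 1.598; 47 + 1.598/60 = 47.0266333
  S → negative
  Longitude: split at 3 digits → 006° and 57.567′; 6 + 57.567/60 = 6.9594500
  W ⇒ negate
Point 3:
  Latitude: 37 + 25/60 + 30.4/3600 = 37.4251111
  N → positive
  Longitude: 133 + 18/60 + 29/3600 = 133.3080556
  E ⇒ keep positive
Point 4:
  φ: 0.52′ = 0.008667°; total 63.0086667
  S → negative
  Longitude: 0 + 0.671/60 = 0.0111833
  E → positive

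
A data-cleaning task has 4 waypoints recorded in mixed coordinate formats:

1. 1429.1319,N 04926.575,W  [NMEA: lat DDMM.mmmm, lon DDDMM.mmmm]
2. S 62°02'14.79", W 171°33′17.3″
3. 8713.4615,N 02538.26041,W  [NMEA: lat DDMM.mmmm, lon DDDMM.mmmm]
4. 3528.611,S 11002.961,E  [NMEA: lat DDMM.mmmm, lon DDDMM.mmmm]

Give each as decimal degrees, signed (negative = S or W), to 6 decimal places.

Point 1:
  Latitude: degrees = first 2 digits = 14, minutes = 29.1319; 14 + 29.1319/60 = 14.4855317
  N ⇒ keep positive
  λ: split at 3 digits → 049° and 26.575′; 49 + 26.575/60 = 49.4429167
  W → negative
Point 2:
  Lat: 62 + 2/60 + 14.79/3600 = 62.0374417
  S → negative
  Longitude: 171 + 33/60 + 17.3/3600 = 171.5548056
  hemisphere W, so the sign is −
Point 3:
  φ: split at 2 digits → 87° and 13.4615′; 87 + 13.4615/60 = 87.2243583
  N → positive
  Longitude: split at 3 digits → 025° and 38.26041′; 25 + 38.26041/60 = 25.6376735
  W ⇒ negate
Point 4:
  φ: split at 2 digits → 35° and 28.611′; 35 + 28.611/60 = 35.4768500
  S → negative
  Longitude: degrees = first 3 digits = 110, minutes = 2.961; 110 + 2.961/60 = 110.0493500
  E ⇒ keep positive

1. 14.485532, -49.442917
2. -62.037442, -171.554806
3. 87.224358, -25.637674
4. -35.476850, 110.049350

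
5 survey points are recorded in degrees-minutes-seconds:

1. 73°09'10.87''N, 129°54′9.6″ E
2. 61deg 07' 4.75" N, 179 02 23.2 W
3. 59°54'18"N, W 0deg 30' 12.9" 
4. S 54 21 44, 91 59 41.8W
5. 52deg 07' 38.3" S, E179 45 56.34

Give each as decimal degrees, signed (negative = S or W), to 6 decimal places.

1. 73.153019, 129.902667
2. 61.117986, -179.039778
3. 59.905000, -0.503583
4. -54.362222, -91.994944
5. -52.127306, 179.765650

Point 1:
  Latitude: 9′ + 10.87″ = 9.18117′; 73 + 9.18117/60 = 73.1530194
  N → positive
  Longitude: 54′ + 9.6″ = 54.16000′; 129 + 54.16000/60 = 129.9026667
  E ⇒ keep positive
Point 2:
  φ: 61 + 7/60 + 4.75/3600 = 61.1179861
  N ⇒ keep positive
  λ: 179° + 2/60 + 23.2/3600 = 179 + 0.033333 + 0.006444 = 179.0397778
  W → negative
Point 3:
  φ: 59° + 54/60 + 18/3600 = 59 + 0.900000 + 0.005000 = 59.9050000
  N ⇒ keep positive
  Lon: 0° + 30/60 + 12.9/3600 = 0 + 0.500000 + 0.003583 = 0.5035833
  W ⇒ negate
Point 4:
  φ: 54 + 21/60 + 44/3600 = 54.3622222
  S ⇒ negate
  Longitude: 59′ + 41.8″ = 59.69667′; 91 + 59.69667/60 = 91.9949444
  W → negative
Point 5:
  Latitude: 7′ + 38.3″ = 7.63833′; 52 + 7.63833/60 = 52.1273056
  S → negative
  Longitude: 179 + 45/60 + 56.34/3600 = 179.7656500
  E ⇒ keep positive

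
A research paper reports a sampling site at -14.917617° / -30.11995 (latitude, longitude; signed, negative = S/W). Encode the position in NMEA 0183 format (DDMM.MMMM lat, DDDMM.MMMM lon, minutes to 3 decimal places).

1455.057,S / 03007.197,W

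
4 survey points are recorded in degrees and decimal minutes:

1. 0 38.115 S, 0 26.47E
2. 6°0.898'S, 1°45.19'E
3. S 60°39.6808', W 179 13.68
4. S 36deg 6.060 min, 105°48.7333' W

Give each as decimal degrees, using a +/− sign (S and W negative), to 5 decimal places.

Point 1:
  φ: 38.115′ = 0.635250°; total 0.635250
  S → negative
  λ: 0 + 26.47/60 = 0.441167
  E → positive
Point 2:
  Lat: 0.898′ = 0.014967°; total 6.014967
  hemisphere S, so the sign is −
  λ: 1 + 45.19/60 = 1.753167
  E ⇒ keep positive
Point 3:
  Latitude: 39.6808′ = 0.661347°; total 60.661347
  hemisphere S, so the sign is −
  Lon: 13.68′ = 0.228000°; total 179.228000
  hemisphere W, so the sign is −
Point 4:
  Latitude: 36 + 6.06/60 = 36.101000
  S ⇒ negate
  λ: 48.7333′ = 0.812222°; total 105.812222
  W → negative

1. -0.63525, 0.44117
2. -6.01497, 1.75317
3. -60.66135, -179.22800
4. -36.10100, -105.81222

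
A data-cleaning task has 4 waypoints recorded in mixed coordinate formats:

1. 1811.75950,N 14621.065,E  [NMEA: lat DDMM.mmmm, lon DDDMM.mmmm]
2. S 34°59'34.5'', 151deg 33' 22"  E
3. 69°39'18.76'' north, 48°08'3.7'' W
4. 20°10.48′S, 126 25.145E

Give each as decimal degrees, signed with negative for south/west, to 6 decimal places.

1. 18.195992, 146.351083
2. -34.992917, 151.556111
3. 69.655211, -48.134361
4. -20.174667, 126.419083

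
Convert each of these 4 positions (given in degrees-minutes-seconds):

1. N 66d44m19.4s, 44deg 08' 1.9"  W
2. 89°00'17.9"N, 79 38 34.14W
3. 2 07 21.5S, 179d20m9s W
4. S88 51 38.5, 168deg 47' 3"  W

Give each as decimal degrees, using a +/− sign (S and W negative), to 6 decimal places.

1. 66.738722, -44.133861
2. 89.004972, -79.642817
3. -2.122639, -179.335833
4. -88.860694, -168.784167

Point 1:
  φ: 66 + 44/60 + 19.4/3600 = 66.7387222
  N ⇒ keep positive
  Lon: 44 + 8/60 + 1.9/3600 = 44.1338611
  hemisphere W, so the sign is −
Point 2:
  Lat: 0′ + 17.9″ = 0.29833′; 89 + 0.29833/60 = 89.0049722
  N ⇒ keep positive
  Lon: 79° + 38/60 + 34.14/3600 = 79 + 0.633333 + 0.009483 = 79.6428167
  W → negative
Point 3:
  φ: 2° + 7/60 + 21.5/3600 = 2 + 0.116667 + 0.005972 = 2.1226389
  S ⇒ negate
  Lon: 179° + 20/60 + 9/3600 = 179 + 0.333333 + 0.002500 = 179.3358333
  W ⇒ negate
Point 4:
  Latitude: 88 + 51/60 + 38.5/3600 = 88.8606944
  S → negative
  Longitude: 168 + 47/60 + 3/3600 = 168.7841667
  W ⇒ negate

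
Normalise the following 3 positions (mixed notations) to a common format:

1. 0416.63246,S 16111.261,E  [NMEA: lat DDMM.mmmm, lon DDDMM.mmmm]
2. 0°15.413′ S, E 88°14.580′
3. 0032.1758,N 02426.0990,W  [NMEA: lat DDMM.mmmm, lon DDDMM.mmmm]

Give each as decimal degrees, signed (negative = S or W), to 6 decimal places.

1. -4.277208, 161.187683
2. -0.256883, 88.243000
3. 0.536263, -24.434983

Point 1:
  Lat: split at 2 digits → 04° and 16.63246′; 4 + 16.63246/60 = 4.2772077
  hemisphere S, so the sign is −
  λ: split at 3 digits → 161° and 11.261′; 161 + 11.261/60 = 161.1876833
  E → positive
Point 2:
  φ: 0 + 15.413/60 = 0.2568833
  S ⇒ negate
  Longitude: 88 + 14.58/60 = 88.2430000
  E → positive
Point 3:
  Lat: split at 2 digits → 00° and 32.1758′; 0 + 32.1758/60 = 0.5362633
  N → positive
  λ: split at 3 digits → 024° and 26.099′; 24 + 26.099/60 = 24.4349833
  W ⇒ negate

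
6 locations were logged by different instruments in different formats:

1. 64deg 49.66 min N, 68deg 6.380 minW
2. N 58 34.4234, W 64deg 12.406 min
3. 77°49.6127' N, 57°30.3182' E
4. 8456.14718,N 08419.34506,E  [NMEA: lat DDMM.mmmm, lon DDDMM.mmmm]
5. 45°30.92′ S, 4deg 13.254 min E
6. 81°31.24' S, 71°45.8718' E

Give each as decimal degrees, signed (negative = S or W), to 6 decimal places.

1. 64.827667, -68.106333
2. 58.573723, -64.206767
3. 77.826878, 57.505303
4. 84.935786, 84.322418
5. -45.515333, 4.220900
6. -81.520667, 71.764530

Point 1:
  Lat: 64 + 49.66/60 = 64.8276667
  N ⇒ keep positive
  Lon: 6.38′ = 0.106333°; total 68.1063333
  hemisphere W, so the sign is −
Point 2:
  φ: 58 + 34.4234/60 = 58.5737233
  N → positive
  Longitude: 64 + 12.406/60 = 64.2067667
  hemisphere W, so the sign is −
Point 3:
  Lat: 77 + 49.6127/60 = 77.8268783
  N → positive
  λ: 57 + 30.3182/60 = 57.5053033
  E ⇒ keep positive
Point 4:
  φ: degrees = first 2 digits = 84, minutes = 56.14718; 84 + 56.14718/60 = 84.9357863
  N ⇒ keep positive
  Longitude: degrees = first 3 digits = 84, minutes = 19.34506; 84 + 19.34506/60 = 84.3224177
  E ⇒ keep positive
Point 5:
  Latitude: 45 + 30.92/60 = 45.5153333
  hemisphere S, so the sign is −
  λ: 4 + 13.254/60 = 4.2209000
  E → positive
Point 6:
  Lat: 81 + 31.24/60 = 81.5206667
  S → negative
  Longitude: 71 + 45.8718/60 = 71.7645300
  E → positive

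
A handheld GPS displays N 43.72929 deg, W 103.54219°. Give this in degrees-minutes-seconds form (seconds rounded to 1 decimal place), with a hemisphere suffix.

43°43′45.4″ N, 103°32′31.9″ W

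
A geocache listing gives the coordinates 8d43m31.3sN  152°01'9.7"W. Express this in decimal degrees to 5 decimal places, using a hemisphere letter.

8.72536° N, 152.01936° W

φ: 8 + 43/60 + 31.3/3600 = 8.725361
λ: 1′ + 9.7″ = 1.16167′; 152 + 1.16167/60 = 152.019361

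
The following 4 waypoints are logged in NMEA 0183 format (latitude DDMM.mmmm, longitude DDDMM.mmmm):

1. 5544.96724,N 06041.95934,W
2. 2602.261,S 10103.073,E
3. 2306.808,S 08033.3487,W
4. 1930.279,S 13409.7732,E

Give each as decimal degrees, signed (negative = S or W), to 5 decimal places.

Point 1:
  φ: split at 2 digits → 55° and 44.96724′; 55 + 44.96724/60 = 55.749454
  N ⇒ keep positive
  Lon: degrees = first 3 digits = 60, minutes = 41.95934; 60 + 41.95934/60 = 60.699322
  W ⇒ negate
Point 2:
  Lat: degrees = first 2 digits = 26, minutes = 2.261; 26 + 2.261/60 = 26.037683
  S → negative
  λ: degrees = first 3 digits = 101, minutes = 3.073; 101 + 3.073/60 = 101.051217
  E ⇒ keep positive
Point 3:
  φ: split at 2 digits → 23° and 6.808′; 23 + 6.808/60 = 23.113467
  hemisphere S, so the sign is −
  λ: degrees = first 3 digits = 80, minutes = 33.3487; 80 + 33.3487/60 = 80.555812
  W → negative
Point 4:
  φ: split at 2 digits → 19° and 30.279′; 19 + 30.279/60 = 19.504650
  S → negative
  Longitude: degrees = first 3 digits = 134, minutes = 9.7732; 134 + 9.7732/60 = 134.162887
  E → positive

1. 55.74945, -60.69932
2. -26.03768, 101.05122
3. -23.11347, -80.55581
4. -19.50465, 134.16289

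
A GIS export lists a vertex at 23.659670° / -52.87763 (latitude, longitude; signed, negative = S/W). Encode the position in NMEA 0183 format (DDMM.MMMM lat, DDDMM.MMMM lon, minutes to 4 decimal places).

Latitude: 23° + 0.659670 × 60 = 23° 39.580200′
Longitude is negative → W; |value| = 52.877630
Longitude: fractional part 0.877630 → 52.657800 minutes

2339.5802,N / 05252.6578,W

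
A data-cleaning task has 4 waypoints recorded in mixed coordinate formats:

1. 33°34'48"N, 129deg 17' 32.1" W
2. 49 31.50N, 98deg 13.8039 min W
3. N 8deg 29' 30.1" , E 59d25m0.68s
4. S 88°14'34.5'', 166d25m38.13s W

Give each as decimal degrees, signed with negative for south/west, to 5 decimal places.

Point 1:
  φ: 34′ + 48″ = 34.80000′; 33 + 34.80000/60 = 33.580000
  N → positive
  Lon: 129 + 17/60 + 32.1/3600 = 129.292250
  W ⇒ negate
Point 2:
  Latitude: 31.5′ = 0.525000°; total 49.525000
  N ⇒ keep positive
  Lon: 13.8039′ = 0.230065°; total 98.230065
  hemisphere W, so the sign is −
Point 3:
  Latitude: 8° + 29/60 + 30.1/3600 = 8 + 0.483333 + 0.008361 = 8.491694
  N → positive
  Longitude: 59 + 25/60 + 0.68/3600 = 59.416856
  E → positive
Point 4:
  Latitude: 88 + 14/60 + 34.5/3600 = 88.242917
  S → negative
  Lon: 25′ + 38.13″ = 25.63550′; 166 + 25.63550/60 = 166.427258
  hemisphere W, so the sign is −

1. 33.58000, -129.29225
2. 49.52500, -98.23007
3. 8.49169, 59.41686
4. -88.24292, -166.42726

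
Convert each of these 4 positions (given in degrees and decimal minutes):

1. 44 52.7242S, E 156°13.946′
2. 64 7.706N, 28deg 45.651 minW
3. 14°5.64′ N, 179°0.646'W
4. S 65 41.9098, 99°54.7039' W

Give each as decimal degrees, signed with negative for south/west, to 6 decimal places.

Point 1:
  φ: 52.7242′ = 0.878737°; total 44.8787367
  S ⇒ negate
  Longitude: 13.946′ = 0.232433°; total 156.2324333
  E ⇒ keep positive
Point 2:
  Latitude: 7.706′ = 0.128433°; total 64.1284333
  N → positive
  λ: 45.651′ = 0.760850°; total 28.7608500
  hemisphere W, so the sign is −
Point 3:
  φ: 14 + 5.64/60 = 14.0940000
  N → positive
  Lon: 179 + 0.646/60 = 179.0107667
  W → negative
Point 4:
  Lat: 41.9098′ = 0.698497°; total 65.6984967
  S → negative
  Lon: 54.7039′ = 0.911732°; total 99.9117317
  W ⇒ negate

1. -44.878737, 156.232433
2. 64.128433, -28.760850
3. 14.094000, -179.010767
4. -65.698497, -99.911732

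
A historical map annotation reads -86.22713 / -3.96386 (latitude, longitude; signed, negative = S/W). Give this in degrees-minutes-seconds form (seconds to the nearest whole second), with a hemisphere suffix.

86°13′38″ S, 3°57′50″ W

Latitude is negative → S; |value| = 86.227130
Latitude: 0.227130° → 13.62780′; 0.62780 × 60 = 37.67″
Longitude is negative → W; |value| = 3.963860
Lon: 0.963860 × 60 = 57.83160′ → 57′, remainder × 60 = 49.90″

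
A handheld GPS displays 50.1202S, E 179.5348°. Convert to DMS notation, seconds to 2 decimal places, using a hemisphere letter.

Lat: 0.120200° → 7.21200′; 0.21200 × 60 = 12.7200″
Longitude: 0.534800° → 32.08800′; 0.08800 × 60 = 5.2800″

50°07′12.72″ S, 179°32′5.28″ E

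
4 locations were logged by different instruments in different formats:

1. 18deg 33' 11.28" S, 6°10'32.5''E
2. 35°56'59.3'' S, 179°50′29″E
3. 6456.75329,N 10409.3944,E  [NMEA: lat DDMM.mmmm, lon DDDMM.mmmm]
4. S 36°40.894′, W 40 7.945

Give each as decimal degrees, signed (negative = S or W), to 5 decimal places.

1. -18.55313, 6.17569
2. -35.94981, 179.84139
3. 64.94589, 104.15657
4. -36.68157, -40.13242

Point 1:
  Latitude: 33′ + 11.28″ = 33.18800′; 18 + 33.18800/60 = 18.553133
  S ⇒ negate
  λ: 10′ + 32.5″ = 10.54167′; 6 + 10.54167/60 = 6.175694
  E ⇒ keep positive
Point 2:
  Latitude: 56′ + 59.3″ = 56.98833′; 35 + 56.98833/60 = 35.949806
  S → negative
  λ: 179° + 50/60 + 29/3600 = 179 + 0.833333 + 0.008056 = 179.841389
  E → positive
Point 3:
  Latitude: split at 2 digits → 64° and 56.75329′; 64 + 56.75329/60 = 64.945888
  N ⇒ keep positive
  Lon: degrees = first 3 digits = 104, minutes = 9.3944; 104 + 9.3944/60 = 104.156573
  E ⇒ keep positive
Point 4:
  φ: 36 + 40.894/60 = 36.681567
  S ⇒ negate
  λ: 40 + 7.945/60 = 40.132417
  W → negative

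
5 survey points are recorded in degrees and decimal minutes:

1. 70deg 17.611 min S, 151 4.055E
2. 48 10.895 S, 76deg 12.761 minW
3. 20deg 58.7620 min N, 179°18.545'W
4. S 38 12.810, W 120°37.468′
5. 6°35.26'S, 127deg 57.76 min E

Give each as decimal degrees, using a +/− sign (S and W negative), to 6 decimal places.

1. -70.293517, 151.067583
2. -48.181583, -76.212683
3. 20.979367, -179.309083
4. -38.213500, -120.624467
5. -6.587667, 127.962667

Point 1:
  Latitude: 17.611′ = 0.293517°; total 70.2935167
  hemisphere S, so the sign is −
  Lon: 4.055′ = 0.067583°; total 151.0675833
  E ⇒ keep positive
Point 2:
  Lat: 48 + 10.895/60 = 48.1815833
  S → negative
  Lon: 76 + 12.761/60 = 76.2126833
  hemisphere W, so the sign is −
Point 3:
  Latitude: 20 + 58.762/60 = 20.9793667
  N → positive
  Lon: 179 + 18.545/60 = 179.3090833
  W → negative
Point 4:
  Lat: 12.81′ = 0.213500°; total 38.2135000
  S ⇒ negate
  Lon: 120 + 37.468/60 = 120.6244667
  W ⇒ negate
Point 5:
  Latitude: 35.26′ = 0.587667°; total 6.5876667
  S → negative
  Longitude: 57.76′ = 0.962667°; total 127.9626667
  E → positive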